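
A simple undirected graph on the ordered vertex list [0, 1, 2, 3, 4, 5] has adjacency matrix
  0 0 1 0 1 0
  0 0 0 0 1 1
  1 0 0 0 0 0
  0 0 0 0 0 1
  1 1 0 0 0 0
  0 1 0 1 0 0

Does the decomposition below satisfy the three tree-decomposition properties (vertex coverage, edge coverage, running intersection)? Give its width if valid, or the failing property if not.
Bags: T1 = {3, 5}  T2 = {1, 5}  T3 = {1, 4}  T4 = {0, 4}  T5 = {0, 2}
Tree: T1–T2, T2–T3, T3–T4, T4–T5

Every vertex of G appears in some bag (union = {0, 1, 2, 3, 4, 5}); every edge is covered by a bag; and for each vertex v the set of bags containing v is connected in the bag tree. The decomposition is therefore valid. The largest bag has 2 vertices, so the width is 1.

Yes; width 1.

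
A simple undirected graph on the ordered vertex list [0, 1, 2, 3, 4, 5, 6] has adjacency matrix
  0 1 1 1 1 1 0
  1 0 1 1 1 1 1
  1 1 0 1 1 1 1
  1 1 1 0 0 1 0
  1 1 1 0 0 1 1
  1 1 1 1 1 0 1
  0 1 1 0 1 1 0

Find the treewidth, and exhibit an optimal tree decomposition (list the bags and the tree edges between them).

The largest bag has 5 vertices, giving width 4; this decomposition certifies tw(G) ≤ 4. For the lower bound, the 5 vertices {0, 1, 2, 3, 5} are pairwise adjacent, and any tree decomposition puts a clique entirely inside one bag — forcing width ≥ 4. Hence tw(G) = 4 exactly.

Treewidth 4.
One such decomposition:
Bags: B1 = {0, 1, 2, 4, 5}  B2 = {1, 2, 4, 5, 6}  B3 = {0, 1, 2, 3, 5}
Tree: B1–B2, B1–B3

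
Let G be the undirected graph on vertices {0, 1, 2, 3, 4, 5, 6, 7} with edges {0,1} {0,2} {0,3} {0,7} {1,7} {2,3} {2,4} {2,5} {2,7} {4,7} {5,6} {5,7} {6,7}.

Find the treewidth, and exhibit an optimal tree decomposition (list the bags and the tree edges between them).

Each bag holds 3 vertices, so the decomposition has width 2, which upper-bounds the treewidth. Conversely, {0, 2, 3} is a clique of size 3, and the vertices of any clique must share a bag in every tree decomposition; so some bag has ≥ 3 vertices and tw(G) ≥ 2. The upper and lower bounds meet at 2, so that is the treewidth.

Treewidth 2.
One optimal decomposition is:
Bags: B1 = {2, 5, 7}  B2 = {0, 2, 7}  B3 = {0, 1, 7}  B4 = {5, 6, 7}  B5 = {2, 4, 7}  B6 = {0, 2, 3}
Tree: B1–B2, B2–B3, B1–B4, B1–B5, B2–B6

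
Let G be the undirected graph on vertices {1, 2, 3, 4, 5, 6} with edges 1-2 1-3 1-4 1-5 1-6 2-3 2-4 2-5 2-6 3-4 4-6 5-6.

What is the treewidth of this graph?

A width-3 tree decomposition is:
Bags: B1 = {1, 2, 4, 6}  B2 = {1, 2, 5, 6}  B3 = {1, 2, 3, 4}
Tree: B1–B2, B1–B3
Every bag has size at most 4, so the width is 4 − 1 = 3 and tw(G) ≤ 3. On the other hand G contains the 4-clique {1, 2, 3, 4}. A clique must lie in a single bag of any decomposition, so no decomposition can have width below 3. Hence tw(G) = 3 exactly.

3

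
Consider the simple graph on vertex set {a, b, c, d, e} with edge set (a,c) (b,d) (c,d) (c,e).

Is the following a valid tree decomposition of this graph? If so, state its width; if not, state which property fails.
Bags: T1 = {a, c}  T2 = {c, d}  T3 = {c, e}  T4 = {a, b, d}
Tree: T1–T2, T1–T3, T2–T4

A tree decomposition must satisfy three properties: every vertex lies in some bag; for every edge, both endpoints lie together in some bag; and for every vertex, the bags containing it form a connected subtree. Here bags containing vertex a are not connected in the tree, so the decomposition is invalid.

No — bags containing vertex a are not connected in the tree.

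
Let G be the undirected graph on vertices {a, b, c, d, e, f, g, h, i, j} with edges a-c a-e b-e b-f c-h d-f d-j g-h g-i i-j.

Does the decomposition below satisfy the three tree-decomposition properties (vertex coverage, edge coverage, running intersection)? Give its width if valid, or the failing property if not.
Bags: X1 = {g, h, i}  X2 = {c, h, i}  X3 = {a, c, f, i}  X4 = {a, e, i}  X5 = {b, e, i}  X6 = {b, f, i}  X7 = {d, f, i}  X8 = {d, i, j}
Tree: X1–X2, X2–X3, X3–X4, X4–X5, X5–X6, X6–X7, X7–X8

No — bags containing vertex f are not connected in the tree.

A tree decomposition must satisfy three properties: every vertex lies in some bag; for every edge, both endpoints lie together in some bag; and for every vertex, the bags containing it form a connected subtree. Here bags containing vertex f are not connected in the tree, so the decomposition is invalid.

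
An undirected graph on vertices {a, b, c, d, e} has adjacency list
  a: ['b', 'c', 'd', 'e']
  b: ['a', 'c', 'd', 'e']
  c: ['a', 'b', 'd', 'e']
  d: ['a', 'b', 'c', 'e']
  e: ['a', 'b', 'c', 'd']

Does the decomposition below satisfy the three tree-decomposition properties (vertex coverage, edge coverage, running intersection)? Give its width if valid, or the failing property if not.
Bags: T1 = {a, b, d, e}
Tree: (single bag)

No — vertex c appears in no bag.

A tree decomposition must satisfy three properties: every vertex lies in some bag; for every edge, both endpoints lie together in some bag; and for every vertex, the bags containing it form a connected subtree. Here vertex c appears in no bag, so the decomposition is invalid.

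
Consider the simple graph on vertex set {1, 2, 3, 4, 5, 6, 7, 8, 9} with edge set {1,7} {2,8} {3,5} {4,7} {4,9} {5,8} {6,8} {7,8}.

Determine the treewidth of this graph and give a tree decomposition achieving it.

Every bag has size at most 2, so the width is 2 − 1 = 1 and tw(G) ≤ 1. Since G has at least one edge (e.g. 8–6), it is not an edgeless graph, so tw(G) ≥ 1. Hence tw(G) = 1 exactly.

Treewidth 1.
Bags: B1 = {6, 8}  B2 = {7, 8}  B3 = {4, 7}  B4 = {1, 7}  B5 = {4, 9}  B6 = {2, 8}  B7 = {5, 8}  B8 = {3, 5}
Tree: B1–B2, B2–B3, B3–B4, B3–B5, B1–B6, B1–B7, B7–B8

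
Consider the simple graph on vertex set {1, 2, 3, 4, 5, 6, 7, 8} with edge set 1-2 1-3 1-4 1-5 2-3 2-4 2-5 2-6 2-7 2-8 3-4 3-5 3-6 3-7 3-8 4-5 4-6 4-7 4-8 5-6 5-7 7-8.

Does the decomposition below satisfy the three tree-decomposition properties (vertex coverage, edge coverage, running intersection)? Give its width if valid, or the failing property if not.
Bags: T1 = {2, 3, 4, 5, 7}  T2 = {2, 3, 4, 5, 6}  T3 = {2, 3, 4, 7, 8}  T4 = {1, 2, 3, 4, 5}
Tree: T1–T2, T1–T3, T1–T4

Yes; width 4.

Checking the three conditions: (i) the bags cover all of {1, 2, 3, 4, 5, 6, 7, 8}; (ii) for each edge, some bag contains both endpoints; (iii) the bags containing any fixed vertex form a subtree. All hold, so the decomposition is valid with width 5 − 1 = 4.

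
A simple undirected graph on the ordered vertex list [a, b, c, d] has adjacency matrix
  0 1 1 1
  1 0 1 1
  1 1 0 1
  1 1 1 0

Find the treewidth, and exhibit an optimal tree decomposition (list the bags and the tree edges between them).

Treewidth 3.
One optimal decomposition is:
Bags: B1 = {a, b, c, d}
Tree: (single bag)

A single bag containing all 4 vertices is trivially a valid decomposition of width 3. For the lower bound, the 4 vertices {a, b, c, d} are pairwise adjacent, and any tree decomposition puts a clique entirely inside one bag — forcing width ≥ 3. The upper and lower bounds meet at 3, so that is the treewidth.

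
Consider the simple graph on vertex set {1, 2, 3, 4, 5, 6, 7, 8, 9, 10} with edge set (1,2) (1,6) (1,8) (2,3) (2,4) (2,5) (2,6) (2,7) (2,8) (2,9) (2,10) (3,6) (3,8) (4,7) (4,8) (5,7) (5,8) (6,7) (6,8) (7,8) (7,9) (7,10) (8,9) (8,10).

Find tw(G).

A width-3 tree decomposition is:
Bags: B1 = {1, 2, 6, 8}  B2 = {2, 3, 6, 8}  B3 = {2, 6, 7, 8}  B4 = {2, 5, 7, 8}  B5 = {2, 7, 8, 10}  B6 = {2, 7, 8, 9}  B7 = {2, 4, 7, 8}
Tree: B1–B2, B2–B3, B3–B4, B3–B5, B5–B6, B6–B7
Each bag holds 4 vertices, so the decomposition has width 3, which upper-bounds the treewidth. Conversely, {1, 2, 6, 8} is a clique of size 4, and the vertices of any clique must share a bag in every tree decomposition; so some bag has ≥ 4 vertices and tw(G) ≥ 3. Combining the bounds, tw(G) = 3.

3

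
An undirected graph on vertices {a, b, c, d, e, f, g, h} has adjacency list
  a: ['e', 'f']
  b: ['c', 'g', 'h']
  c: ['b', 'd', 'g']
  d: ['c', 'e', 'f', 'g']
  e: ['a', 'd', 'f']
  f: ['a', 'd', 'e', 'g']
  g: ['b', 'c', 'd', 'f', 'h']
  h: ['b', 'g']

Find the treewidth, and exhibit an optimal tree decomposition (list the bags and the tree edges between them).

Treewidth 2.
One optimal decomposition is:
Bags: B1 = {d, f, g}  B2 = {c, d, g}  B3 = {b, c, g}  B4 = {d, e, f}  B5 = {b, g, h}  B6 = {a, e, f}
Tree: B1–B2, B2–B3, B1–B4, B3–B5, B4–B6

Every bag has size at most 3, so the width is 3 − 1 = 2 and tw(G) ≤ 2. Conversely, {c, d, g} is a clique of size 3, and the vertices of any clique must share a bag in every tree decomposition; so some bag has ≥ 3 vertices and tw(G) ≥ 2. Hence tw(G) = 2 exactly.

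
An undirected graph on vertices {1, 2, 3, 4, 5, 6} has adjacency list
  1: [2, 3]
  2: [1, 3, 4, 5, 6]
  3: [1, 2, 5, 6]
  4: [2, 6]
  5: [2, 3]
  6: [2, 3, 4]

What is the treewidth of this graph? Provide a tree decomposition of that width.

Treewidth 2.
One optimal decomposition is:
Bags: B1 = {2, 3, 6}  B2 = {2, 4, 6}  B3 = {1, 2, 3}  B4 = {2, 3, 5}
Tree: B1–B2, B1–B3, B3–B4

Each bag holds 3 vertices, so the decomposition has width 2, which upper-bounds the treewidth. For the lower bound, the 3 vertices {1, 2, 3} are pairwise adjacent, and any tree decomposition puts a clique entirely inside one bag — forcing width ≥ 2. Hence tw(G) = 2 exactly.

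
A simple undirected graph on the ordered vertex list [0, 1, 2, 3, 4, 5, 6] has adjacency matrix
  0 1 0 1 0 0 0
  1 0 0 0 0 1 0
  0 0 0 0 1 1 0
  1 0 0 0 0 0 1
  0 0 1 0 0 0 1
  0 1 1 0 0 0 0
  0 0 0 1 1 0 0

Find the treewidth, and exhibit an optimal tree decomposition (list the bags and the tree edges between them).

Treewidth 2.
One such decomposition:
Bags: B1 = {0, 3, 6}  B2 = {0, 4, 6}  B3 = {0, 2, 4}  B4 = {0, 2, 5}  B5 = {0, 1, 5}
Tree: B1–B2, B2–B3, B3–B4, B4–B5

Every bag has size at most 3, so the width is 3 − 1 = 2 and tw(G) ≤ 2. The edges 0–3–6–4–2–5–1–0 form a cycle, so G is not a tree and its treewidth is at least 2. The upper and lower bounds meet at 2, so that is the treewidth.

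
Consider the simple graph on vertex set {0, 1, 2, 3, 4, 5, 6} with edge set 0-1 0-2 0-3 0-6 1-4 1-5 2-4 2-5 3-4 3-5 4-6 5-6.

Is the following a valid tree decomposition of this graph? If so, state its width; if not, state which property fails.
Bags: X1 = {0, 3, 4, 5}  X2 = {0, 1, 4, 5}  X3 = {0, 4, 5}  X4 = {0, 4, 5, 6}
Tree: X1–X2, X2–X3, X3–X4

A tree decomposition must satisfy three properties: every vertex lies in some bag; for every edge, both endpoints lie together in some bag; and for every vertex, the bags containing it form a connected subtree. Here vertex 2 appears in no bag, so the decomposition is invalid.

No — vertex 2 appears in no bag.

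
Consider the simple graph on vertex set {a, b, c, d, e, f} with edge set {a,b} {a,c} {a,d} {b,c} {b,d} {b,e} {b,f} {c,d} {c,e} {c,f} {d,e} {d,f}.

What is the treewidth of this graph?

3

A width-3 tree decomposition is:
Bags: B1 = {a, b, c, d}  B2 = {b, c, d, f}  B3 = {b, c, d, e}
Tree: B1–B2, B2–B3
Every bag has size at most 4, so the width is 4 − 1 = 3 and tw(G) ≤ 3. Conversely, {b, c, d, e} is a clique of size 4, and the vertices of any clique must share a bag in every tree decomposition; so some bag has ≥ 4 vertices and tw(G) ≥ 3. Combining the bounds, tw(G) = 3.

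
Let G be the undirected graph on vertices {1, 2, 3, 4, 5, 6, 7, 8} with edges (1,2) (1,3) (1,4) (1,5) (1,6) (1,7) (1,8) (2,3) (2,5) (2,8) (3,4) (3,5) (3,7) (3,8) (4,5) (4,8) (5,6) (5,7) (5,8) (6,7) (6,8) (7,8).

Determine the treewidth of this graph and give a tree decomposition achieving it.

Every bag has size at most 5, so the width is 5 − 1 = 4 and tw(G) ≤ 4. Conversely, {1, 2, 3, 5, 8} is a clique of size 5, and the vertices of any clique must share a bag in every tree decomposition; so some bag has ≥ 5 vertices and tw(G) ≥ 4. Combining the bounds, tw(G) = 4.

Treewidth 4.
One optimal decomposition is:
Bags: B1 = {1, 3, 4, 5, 8}  B2 = {1, 3, 5, 7, 8}  B3 = {1, 2, 3, 5, 8}  B4 = {1, 5, 6, 7, 8}
Tree: B1–B2, B2–B3, B2–B4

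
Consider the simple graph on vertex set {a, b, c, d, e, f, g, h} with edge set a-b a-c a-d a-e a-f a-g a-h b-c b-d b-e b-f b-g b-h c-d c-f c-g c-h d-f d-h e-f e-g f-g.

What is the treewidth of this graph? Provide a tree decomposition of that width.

Treewidth 4.
Bags: B1 = {a, b, c, d, f}  B2 = {a, b, c, d, h}  B3 = {a, b, c, f, g}  B4 = {a, b, e, f, g}
Tree: B1–B2, B1–B3, B3–B4

Each bag holds 5 vertices, so the decomposition has width 4, which upper-bounds the treewidth. Conversely, {a, b, c, d, h} is a clique of size 5, and the vertices of any clique must share a bag in every tree decomposition; so some bag has ≥ 5 vertices and tw(G) ≥ 4. The upper and lower bounds meet at 4, so that is the treewidth.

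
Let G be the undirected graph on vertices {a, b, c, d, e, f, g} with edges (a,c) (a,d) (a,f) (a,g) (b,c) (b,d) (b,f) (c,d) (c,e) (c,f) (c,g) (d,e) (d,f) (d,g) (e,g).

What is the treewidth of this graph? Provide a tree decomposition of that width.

Treewidth 3.
One such decomposition:
Bags: B1 = {a, c, d, g}  B2 = {c, d, e, g}  B3 = {a, c, d, f}  B4 = {b, c, d, f}
Tree: B1–B2, B1–B3, B3–B4

The largest bag has 4 vertices, giving width 3; this decomposition certifies tw(G) ≤ 3. On the other hand G contains the 4-clique {c, d, e, g}. A clique must lie in a single bag of any decomposition, so no decomposition can have width below 3. Therefore the treewidth is 3.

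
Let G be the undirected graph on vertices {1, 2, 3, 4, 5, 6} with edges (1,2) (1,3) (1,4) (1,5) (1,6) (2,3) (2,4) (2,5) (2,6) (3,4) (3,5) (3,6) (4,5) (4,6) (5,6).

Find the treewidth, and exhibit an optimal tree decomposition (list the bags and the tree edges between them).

A single bag containing all 6 vertices is trivially a valid decomposition of width 5. On the other hand G contains the 6-clique {1, 2, 3, 4, 5, 6}. A clique must lie in a single bag of any decomposition, so no decomposition can have width below 5. Hence tw(G) = 5 exactly.

Treewidth 5.
Bags: B1 = {1, 2, 3, 4, 5, 6}
Tree: (single bag)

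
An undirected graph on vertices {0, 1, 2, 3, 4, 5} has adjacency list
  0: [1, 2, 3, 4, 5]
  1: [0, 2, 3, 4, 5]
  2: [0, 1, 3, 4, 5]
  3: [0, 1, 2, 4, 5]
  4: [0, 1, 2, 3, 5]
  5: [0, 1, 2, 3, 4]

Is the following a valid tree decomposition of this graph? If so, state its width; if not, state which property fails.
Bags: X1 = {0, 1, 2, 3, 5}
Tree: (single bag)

A tree decomposition must satisfy three properties: every vertex lies in some bag; for every edge, both endpoints lie together in some bag; and for every vertex, the bags containing it form a connected subtree. Here vertex 4 appears in no bag, so the decomposition is invalid.

No — vertex 4 appears in no bag.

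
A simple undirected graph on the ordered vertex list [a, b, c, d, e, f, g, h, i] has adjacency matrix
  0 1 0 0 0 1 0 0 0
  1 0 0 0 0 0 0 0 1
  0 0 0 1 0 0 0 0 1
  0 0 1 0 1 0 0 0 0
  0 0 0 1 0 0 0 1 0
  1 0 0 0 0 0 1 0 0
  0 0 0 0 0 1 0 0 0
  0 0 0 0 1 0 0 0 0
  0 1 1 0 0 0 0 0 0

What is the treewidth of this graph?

1

A width-1 tree decomposition is:
Bags: B1 = {e, h}  B2 = {d, e}  B3 = {c, d}  B4 = {c, i}  B5 = {b, i}  B6 = {a, b}  B7 = {a, f}  B8 = {f, g}
Tree: B1–B2, B2–B3, B3–B4, B4–B5, B5–B6, B6–B7, B7–B8
Every bag has size at most 2, so the width is 2 − 1 = 1 and tw(G) ≤ 1. Any graph with an edge has treewidth ≥ 1, and G has the edge h–e. Hence tw(G) = 1 exactly.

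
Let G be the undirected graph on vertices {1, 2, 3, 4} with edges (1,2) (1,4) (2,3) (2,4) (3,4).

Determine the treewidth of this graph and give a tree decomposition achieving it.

Treewidth 2.
One such decomposition:
Bags: B1 = {1, 2, 4}  B2 = {2, 3, 4}
Tree: B1–B2

The largest bag has 3 vertices, giving width 2; this decomposition certifies tw(G) ≤ 2. Conversely, {1, 2, 4} is a clique of size 3, and the vertices of any clique must share a bag in every tree decomposition; so some bag has ≥ 3 vertices and tw(G) ≥ 2. Therefore the treewidth is 2.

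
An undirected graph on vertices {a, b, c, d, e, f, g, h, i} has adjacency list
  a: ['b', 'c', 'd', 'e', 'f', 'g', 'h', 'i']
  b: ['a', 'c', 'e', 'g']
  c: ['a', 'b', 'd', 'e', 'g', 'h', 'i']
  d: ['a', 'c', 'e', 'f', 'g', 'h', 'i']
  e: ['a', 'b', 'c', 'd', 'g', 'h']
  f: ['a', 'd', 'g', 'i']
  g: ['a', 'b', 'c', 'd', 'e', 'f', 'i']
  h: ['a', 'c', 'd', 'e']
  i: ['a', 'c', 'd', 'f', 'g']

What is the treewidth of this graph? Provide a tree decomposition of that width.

Treewidth 4.
Bags: B1 = {a, b, c, e, g}  B2 = {a, c, d, e, g}  B3 = {a, c, d, g, i}  B4 = {a, c, d, e, h}  B5 = {a, d, f, g, i}
Tree: B1–B2, B2–B3, B2–B4, B3–B5

Every bag has size at most 5, so the width is 5 − 1 = 4 and tw(G) ≤ 4. On the other hand G contains the 5-clique {a, c, d, e, g}. A clique must lie in a single bag of any decomposition, so no decomposition can have width below 4. Combining the bounds, tw(G) = 4.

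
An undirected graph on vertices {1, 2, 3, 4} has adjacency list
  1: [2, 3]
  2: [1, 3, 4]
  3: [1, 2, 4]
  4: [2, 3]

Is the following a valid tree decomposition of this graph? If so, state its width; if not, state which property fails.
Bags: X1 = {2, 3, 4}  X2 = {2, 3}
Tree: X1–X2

A tree decomposition must satisfy three properties: every vertex lies in some bag; for every edge, both endpoints lie together in some bag; and for every vertex, the bags containing it form a connected subtree. Here vertex 1 appears in no bag, so the decomposition is invalid.

No — vertex 1 appears in no bag.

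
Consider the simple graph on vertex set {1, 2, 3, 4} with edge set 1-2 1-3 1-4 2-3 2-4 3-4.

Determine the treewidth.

A width-3 tree decomposition is:
Bags: B1 = {1, 2, 3, 4}
Tree: (single bag)
A single bag containing all 4 vertices is trivially a valid decomposition of width 3. On the other hand G contains the 4-clique {1, 2, 3, 4}. A clique must lie in a single bag of any decomposition, so no decomposition can have width below 3. Combining the bounds, tw(G) = 3.

3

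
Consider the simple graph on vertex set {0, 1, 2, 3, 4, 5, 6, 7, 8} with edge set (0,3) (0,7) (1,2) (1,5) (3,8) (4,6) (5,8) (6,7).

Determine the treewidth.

A width-1 tree decomposition is:
Bags: B1 = {4, 6}  B2 = {6, 7}  B3 = {0, 7}  B4 = {0, 3}  B5 = {3, 8}  B6 = {5, 8}  B7 = {1, 5}  B8 = {1, 2}
Tree: B1–B2, B2–B3, B3–B4, B4–B5, B5–B6, B6–B7, B7–B8
Every bag has size at most 2, so the width is 2 − 1 = 1 and tw(G) ≤ 1. Any graph with an edge has treewidth ≥ 1, and G has the edge 4–6. The upper and lower bounds meet at 1, so that is the treewidth.

1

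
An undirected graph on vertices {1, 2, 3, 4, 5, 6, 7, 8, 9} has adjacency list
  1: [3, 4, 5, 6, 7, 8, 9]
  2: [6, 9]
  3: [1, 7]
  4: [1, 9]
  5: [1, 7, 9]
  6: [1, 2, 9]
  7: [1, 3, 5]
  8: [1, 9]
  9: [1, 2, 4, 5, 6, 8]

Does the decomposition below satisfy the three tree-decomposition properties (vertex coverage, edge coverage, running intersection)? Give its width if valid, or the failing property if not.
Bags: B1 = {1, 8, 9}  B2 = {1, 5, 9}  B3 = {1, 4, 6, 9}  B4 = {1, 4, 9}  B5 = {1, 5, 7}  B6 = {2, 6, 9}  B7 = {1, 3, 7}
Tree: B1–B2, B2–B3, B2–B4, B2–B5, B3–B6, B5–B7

No — bags containing vertex 4 are not connected in the tree.

A tree decomposition must satisfy three properties: every vertex lies in some bag; for every edge, both endpoints lie together in some bag; and for every vertex, the bags containing it form a connected subtree. Here bags containing vertex 4 are not connected in the tree, so the decomposition is invalid.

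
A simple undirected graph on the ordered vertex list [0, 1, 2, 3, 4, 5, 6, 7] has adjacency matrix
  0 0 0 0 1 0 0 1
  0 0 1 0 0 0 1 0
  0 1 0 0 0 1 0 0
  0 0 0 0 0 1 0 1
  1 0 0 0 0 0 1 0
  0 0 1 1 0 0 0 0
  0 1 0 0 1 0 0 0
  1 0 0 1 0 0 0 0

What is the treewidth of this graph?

2

A width-2 tree decomposition is:
Bags: B1 = {0, 4, 6}  B2 = {0, 1, 6}  B3 = {0, 1, 2}  B4 = {0, 2, 5}  B5 = {0, 3, 5}  B6 = {0, 3, 7}
Tree: B1–B2, B2–B3, B3–B4, B4–B5, B5–B6
Every bag has size at most 3, so the width is 3 − 1 = 2 and tw(G) ≤ 2. Since 0–4–6–1–2–5–3–7–0 is a cycle in G, G is not acyclic. Forests are exactly the graphs of treewidth ≤ 1, so tw(G) ≥ 2. Combining the bounds, tw(G) = 2.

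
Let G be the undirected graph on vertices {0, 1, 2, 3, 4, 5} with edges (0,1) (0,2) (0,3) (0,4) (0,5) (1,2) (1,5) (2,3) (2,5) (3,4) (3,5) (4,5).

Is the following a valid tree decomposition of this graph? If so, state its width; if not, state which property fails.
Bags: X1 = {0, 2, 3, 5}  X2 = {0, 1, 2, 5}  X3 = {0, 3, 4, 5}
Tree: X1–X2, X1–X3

Vertex coverage: the bags together contain {0, 1, 2, 3, 4, 5}, the full vertex set. Edge coverage: each edge of G has both endpoints in at least one bag. Running intersection: for every vertex, the bags containing it form a connected subtree. All three properties hold, so this is a valid tree decomposition of width max|bag| − 1 = 3, and hence tw(G) ≤ 3.

Yes; width 3.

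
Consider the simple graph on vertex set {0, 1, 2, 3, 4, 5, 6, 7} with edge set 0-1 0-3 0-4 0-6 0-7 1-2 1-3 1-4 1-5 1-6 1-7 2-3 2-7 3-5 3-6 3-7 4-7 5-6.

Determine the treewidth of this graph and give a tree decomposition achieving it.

Treewidth 3.
Bags: B1 = {0, 1, 3, 6}  B2 = {0, 1, 3, 7}  B3 = {0, 1, 4, 7}  B4 = {1, 2, 3, 7}  B5 = {1, 3, 5, 6}
Tree: B1–B2, B2–B3, B2–B4, B1–B5

Each bag holds 4 vertices, so the decomposition has width 3, which upper-bounds the treewidth. Conversely, {0, 1, 3, 6} is a clique of size 4, and the vertices of any clique must share a bag in every tree decomposition; so some bag has ≥ 4 vertices and tw(G) ≥ 3. Combining the bounds, tw(G) = 3.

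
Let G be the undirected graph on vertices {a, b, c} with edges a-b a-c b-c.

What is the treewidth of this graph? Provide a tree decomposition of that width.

A single bag containing all 3 vertices is trivially a valid decomposition of width 2. For the lower bound, the 3 vertices {a, b, c} are pairwise adjacent, and any tree decomposition puts a clique entirely inside one bag — forcing width ≥ 2. Therefore the treewidth is 2.

Treewidth 2.
One optimal decomposition is:
Bags: B1 = {a, b, c}
Tree: (single bag)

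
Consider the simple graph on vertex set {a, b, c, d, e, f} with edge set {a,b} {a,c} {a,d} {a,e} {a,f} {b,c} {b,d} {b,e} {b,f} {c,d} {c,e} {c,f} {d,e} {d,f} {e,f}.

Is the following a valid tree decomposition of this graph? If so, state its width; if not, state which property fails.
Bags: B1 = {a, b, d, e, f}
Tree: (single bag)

A tree decomposition must satisfy three properties: every vertex lies in some bag; for every edge, both endpoints lie together in some bag; and for every vertex, the bags containing it form a connected subtree. Here vertex c appears in no bag, so the decomposition is invalid.

No — vertex c appears in no bag.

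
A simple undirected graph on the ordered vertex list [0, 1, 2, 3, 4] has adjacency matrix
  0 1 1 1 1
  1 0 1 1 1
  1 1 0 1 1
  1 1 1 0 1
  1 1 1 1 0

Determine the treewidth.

4

A width-4 tree decomposition is:
Bags: B1 = {0, 1, 2, 3, 4}
Tree: (single bag)
A single bag containing all 5 vertices is trivially a valid decomposition of width 4. For the lower bound, the 5 vertices {0, 1, 2, 3, 4} are pairwise adjacent, and any tree decomposition puts a clique entirely inside one bag — forcing width ≥ 4. Combining the bounds, tw(G) = 4.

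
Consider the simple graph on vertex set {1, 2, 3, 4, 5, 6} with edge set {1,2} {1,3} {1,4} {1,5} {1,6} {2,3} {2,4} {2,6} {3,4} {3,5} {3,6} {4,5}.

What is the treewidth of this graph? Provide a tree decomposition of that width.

The largest bag has 4 vertices, giving width 3; this decomposition certifies tw(G) ≤ 3. For the lower bound, the 4 vertices {1, 2, 3, 4} are pairwise adjacent, and any tree decomposition puts a clique entirely inside one bag — forcing width ≥ 3. Hence tw(G) = 3 exactly.

Treewidth 3.
Bags: B1 = {1, 2, 3, 4}  B2 = {1, 3, 4, 5}  B3 = {1, 2, 3, 6}
Tree: B1–B2, B1–B3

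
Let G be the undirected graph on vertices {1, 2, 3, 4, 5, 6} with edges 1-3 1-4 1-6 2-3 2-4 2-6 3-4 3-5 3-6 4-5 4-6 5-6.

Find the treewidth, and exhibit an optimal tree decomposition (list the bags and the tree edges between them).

Treewidth 3.
One optimal decomposition is:
Bags: B1 = {2, 3, 4, 6}  B2 = {1, 3, 4, 6}  B3 = {3, 4, 5, 6}
Tree: B1–B2, B2–B3

The largest bag has 4 vertices, giving width 3; this decomposition certifies tw(G) ≤ 3. For the lower bound, the 4 vertices {1, 3, 4, 6} are pairwise adjacent, and any tree decomposition puts a clique entirely inside one bag — forcing width ≥ 3. The upper and lower bounds meet at 3, so that is the treewidth.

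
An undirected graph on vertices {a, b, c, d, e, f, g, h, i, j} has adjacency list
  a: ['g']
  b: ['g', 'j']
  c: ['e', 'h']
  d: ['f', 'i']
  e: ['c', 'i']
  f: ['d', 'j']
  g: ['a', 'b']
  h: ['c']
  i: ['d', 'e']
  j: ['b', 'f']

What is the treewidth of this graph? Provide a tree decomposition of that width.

The largest bag has 2 vertices, giving width 1; this decomposition certifies tw(G) ≤ 1. G has an edge, so its treewidth is at least 1. Combining the bounds, tw(G) = 1.

Treewidth 1.
Bags: B1 = {c, h}  B2 = {c, e}  B3 = {e, i}  B4 = {d, i}  B5 = {d, f}  B6 = {f, j}  B7 = {b, j}  B8 = {b, g}  B9 = {a, g}
Tree: B1–B2, B2–B3, B3–B4, B4–B5, B5–B6, B6–B7, B7–B8, B8–B9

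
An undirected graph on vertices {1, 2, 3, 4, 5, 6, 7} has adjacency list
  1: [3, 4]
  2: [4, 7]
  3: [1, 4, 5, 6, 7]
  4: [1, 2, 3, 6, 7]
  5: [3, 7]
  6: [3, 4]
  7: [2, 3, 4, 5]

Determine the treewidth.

2

A width-2 tree decomposition is:
Bags: B1 = {3, 4, 7}  B2 = {1, 3, 4}  B3 = {3, 4, 6}  B4 = {3, 5, 7}  B5 = {2, 4, 7}
Tree: B1–B2, B1–B3, B1–B4, B1–B5
Each bag holds 3 vertices, so the decomposition has width 2, which upper-bounds the treewidth. On the other hand G contains the 3-clique {2, 4, 7}. A clique must lie in a single bag of any decomposition, so no decomposition can have width below 2. Therefore the treewidth is 2.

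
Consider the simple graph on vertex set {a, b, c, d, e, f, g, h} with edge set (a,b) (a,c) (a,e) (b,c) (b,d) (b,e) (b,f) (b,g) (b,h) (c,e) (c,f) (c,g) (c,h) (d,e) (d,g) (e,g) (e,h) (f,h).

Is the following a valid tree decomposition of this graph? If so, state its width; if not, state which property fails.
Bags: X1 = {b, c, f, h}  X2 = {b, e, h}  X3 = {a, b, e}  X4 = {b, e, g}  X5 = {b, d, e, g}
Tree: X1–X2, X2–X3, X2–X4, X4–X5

A tree decomposition must satisfy three properties: every vertex lies in some bag; for every edge, both endpoints lie together in some bag; and for every vertex, the bags containing it form a connected subtree. Here edge (c,e) lies in no bag, so the decomposition is invalid.

No — edge (c,e) lies in no bag.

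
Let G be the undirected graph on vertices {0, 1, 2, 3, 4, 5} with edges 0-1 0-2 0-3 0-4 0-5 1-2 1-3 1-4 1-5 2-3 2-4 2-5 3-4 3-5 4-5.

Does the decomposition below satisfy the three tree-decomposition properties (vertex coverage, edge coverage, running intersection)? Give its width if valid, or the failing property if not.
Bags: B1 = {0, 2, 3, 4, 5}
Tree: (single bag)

A tree decomposition must satisfy three properties: every vertex lies in some bag; for every edge, both endpoints lie together in some bag; and for every vertex, the bags containing it form a connected subtree. Here vertex 1 appears in no bag, so the decomposition is invalid.

No — vertex 1 appears in no bag.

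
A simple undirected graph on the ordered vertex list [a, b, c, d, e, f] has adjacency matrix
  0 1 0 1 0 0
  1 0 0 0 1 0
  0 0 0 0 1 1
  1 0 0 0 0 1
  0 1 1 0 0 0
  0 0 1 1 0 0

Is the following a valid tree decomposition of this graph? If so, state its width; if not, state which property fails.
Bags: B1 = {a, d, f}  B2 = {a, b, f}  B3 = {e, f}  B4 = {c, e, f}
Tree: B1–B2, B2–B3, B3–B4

No — edge (b,e) lies in no bag.

A tree decomposition must satisfy three properties: every vertex lies in some bag; for every edge, both endpoints lie together in some bag; and for every vertex, the bags containing it form a connected subtree. Here edge (b,e) lies in no bag, so the decomposition is invalid.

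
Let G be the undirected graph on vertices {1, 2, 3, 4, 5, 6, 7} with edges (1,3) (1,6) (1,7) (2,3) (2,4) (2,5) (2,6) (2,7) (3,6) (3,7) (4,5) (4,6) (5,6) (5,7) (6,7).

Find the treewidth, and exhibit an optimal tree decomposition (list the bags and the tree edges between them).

Treewidth 3.
One such decomposition:
Bags: B1 = {2, 4, 5, 6}  B2 = {2, 5, 6, 7}  B3 = {2, 3, 6, 7}  B4 = {1, 3, 6, 7}
Tree: B1–B2, B2–B3, B3–B4

Every bag has size at most 4, so the width is 4 − 1 = 3 and tw(G) ≤ 3. Conversely, {1, 3, 6, 7} is a clique of size 4, and the vertices of any clique must share a bag in every tree decomposition; so some bag has ≥ 4 vertices and tw(G) ≥ 3. The upper and lower bounds meet at 3, so that is the treewidth.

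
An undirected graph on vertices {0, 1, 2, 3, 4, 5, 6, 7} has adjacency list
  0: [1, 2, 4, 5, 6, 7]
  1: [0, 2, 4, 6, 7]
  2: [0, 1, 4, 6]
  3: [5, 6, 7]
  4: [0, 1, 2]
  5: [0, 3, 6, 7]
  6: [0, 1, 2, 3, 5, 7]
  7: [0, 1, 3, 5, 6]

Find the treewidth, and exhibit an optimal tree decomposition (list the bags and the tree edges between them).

Treewidth 3.
Bags: B1 = {0, 1, 6, 7}  B2 = {0, 5, 6, 7}  B3 = {0, 1, 2, 6}  B4 = {0, 1, 2, 4}  B5 = {3, 5, 6, 7}
Tree: B1–B2, B1–B3, B3–B4, B2–B5

The largest bag has 4 vertices, giving width 3; this decomposition certifies tw(G) ≤ 3. Conversely, {0, 1, 2, 4} is a clique of size 4, and the vertices of any clique must share a bag in every tree decomposition; so some bag has ≥ 4 vertices and tw(G) ≥ 3. Therefore the treewidth is 3.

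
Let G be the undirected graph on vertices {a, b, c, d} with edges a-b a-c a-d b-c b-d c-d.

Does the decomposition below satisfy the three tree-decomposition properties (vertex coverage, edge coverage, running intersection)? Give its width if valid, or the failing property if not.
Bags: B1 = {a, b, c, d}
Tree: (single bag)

Every vertex of G appears in some bag (union = {a, b, c, d}); every edge is covered by a bag; and for each vertex v the set of bags containing v is connected in the bag tree. The decomposition is therefore valid. The largest bag has 4 vertices, so the width is 3.

Yes; width 3.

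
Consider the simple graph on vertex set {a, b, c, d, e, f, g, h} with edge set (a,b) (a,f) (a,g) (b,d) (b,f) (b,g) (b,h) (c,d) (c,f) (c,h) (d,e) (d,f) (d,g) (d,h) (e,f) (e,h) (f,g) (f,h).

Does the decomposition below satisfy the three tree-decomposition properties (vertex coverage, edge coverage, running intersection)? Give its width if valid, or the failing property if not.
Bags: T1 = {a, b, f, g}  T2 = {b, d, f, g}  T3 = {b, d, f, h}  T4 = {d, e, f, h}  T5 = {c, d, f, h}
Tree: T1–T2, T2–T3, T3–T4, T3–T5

Yes; width 3.

Vertex coverage: the bags together contain {a, b, c, d, e, f, g, h}, the full vertex set. Edge coverage: each edge of G has both endpoints in at least one bag. Running intersection: for every vertex, the bags containing it form a connected subtree. All three properties hold, so this is a valid tree decomposition of width max|bag| − 1 = 3, and hence tw(G) ≤ 3.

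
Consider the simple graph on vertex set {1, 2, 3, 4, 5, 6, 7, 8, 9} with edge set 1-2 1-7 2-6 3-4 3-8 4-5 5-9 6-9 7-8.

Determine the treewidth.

A width-2 tree decomposition is:
Bags: B1 = {3, 4, 8}  B2 = {4, 7, 8}  B3 = {1, 4, 7}  B4 = {1, 2, 4}  B5 = {2, 4, 6}  B6 = {4, 6, 9}  B7 = {4, 5, 9}
Tree: B1–B2, B2–B3, B3–B4, B4–B5, B5–B6, B6–B7
Each bag holds 3 vertices, so the decomposition has width 2, which upper-bounds the treewidth. Since 4–3–8–7–1–2–6–9–5–4 is a cycle in G, G is not acyclic. Forests are exactly the graphs of treewidth ≤ 1, so tw(G) ≥ 2. Combining the bounds, tw(G) = 2.

2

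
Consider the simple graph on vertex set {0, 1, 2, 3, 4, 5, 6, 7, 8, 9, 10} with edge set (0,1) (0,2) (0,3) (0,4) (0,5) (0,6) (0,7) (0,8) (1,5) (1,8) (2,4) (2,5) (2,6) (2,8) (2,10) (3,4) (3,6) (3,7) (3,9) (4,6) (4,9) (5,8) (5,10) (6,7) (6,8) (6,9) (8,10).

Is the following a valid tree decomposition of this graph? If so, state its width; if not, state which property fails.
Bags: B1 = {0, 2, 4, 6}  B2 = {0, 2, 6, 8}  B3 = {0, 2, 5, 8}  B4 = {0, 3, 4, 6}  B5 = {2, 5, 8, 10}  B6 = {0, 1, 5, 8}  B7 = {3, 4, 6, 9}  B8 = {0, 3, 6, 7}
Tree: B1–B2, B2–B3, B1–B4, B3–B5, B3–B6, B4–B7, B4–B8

Yes; width 3.

Checking the three conditions: (i) the bags cover all of {0, 1, 2, 3, 4, 5, 6, 7, 8, 9, 10}; (ii) for each edge, some bag contains both endpoints; (iii) the bags containing any fixed vertex form a subtree. All hold, so the decomposition is valid with width 4 − 1 = 3.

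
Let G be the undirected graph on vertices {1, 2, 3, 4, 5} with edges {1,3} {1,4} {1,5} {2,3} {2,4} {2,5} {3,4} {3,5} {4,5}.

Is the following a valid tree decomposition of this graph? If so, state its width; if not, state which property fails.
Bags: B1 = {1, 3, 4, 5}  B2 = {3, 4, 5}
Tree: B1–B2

No — vertex 2 appears in no bag.

A tree decomposition must satisfy three properties: every vertex lies in some bag; for every edge, both endpoints lie together in some bag; and for every vertex, the bags containing it form a connected subtree. Here vertex 2 appears in no bag, so the decomposition is invalid.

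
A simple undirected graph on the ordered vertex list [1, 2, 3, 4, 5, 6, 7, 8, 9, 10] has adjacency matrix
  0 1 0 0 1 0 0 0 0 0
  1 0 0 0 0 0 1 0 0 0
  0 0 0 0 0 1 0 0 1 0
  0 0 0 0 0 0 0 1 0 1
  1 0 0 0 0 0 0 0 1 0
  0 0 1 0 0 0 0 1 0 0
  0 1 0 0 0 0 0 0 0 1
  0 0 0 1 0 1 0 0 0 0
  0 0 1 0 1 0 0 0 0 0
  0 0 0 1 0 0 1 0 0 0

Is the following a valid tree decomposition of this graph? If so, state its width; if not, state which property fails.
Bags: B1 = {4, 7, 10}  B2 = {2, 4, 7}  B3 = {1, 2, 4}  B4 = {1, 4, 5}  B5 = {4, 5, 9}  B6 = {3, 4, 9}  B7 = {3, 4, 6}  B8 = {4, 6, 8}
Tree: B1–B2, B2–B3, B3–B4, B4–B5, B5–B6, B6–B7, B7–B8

Yes; width 2.

Checking the three conditions: (i) the bags cover all of {1, 2, 3, 4, 5, 6, 7, 8, 9, 10}; (ii) for each edge, some bag contains both endpoints; (iii) the bags containing any fixed vertex form a subtree. All hold, so the decomposition is valid with width 3 − 1 = 2.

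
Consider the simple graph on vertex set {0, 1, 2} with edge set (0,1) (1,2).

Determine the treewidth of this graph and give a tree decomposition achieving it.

Treewidth 1.
One such decomposition:
Bags: B1 = {1, 2}  B2 = {0, 1}
Tree: B1–B2

The largest bag has 2 vertices, giving width 1; this decomposition certifies tw(G) ≤ 1. G has an edge, so its treewidth is at least 1. Therefore the treewidth is 1.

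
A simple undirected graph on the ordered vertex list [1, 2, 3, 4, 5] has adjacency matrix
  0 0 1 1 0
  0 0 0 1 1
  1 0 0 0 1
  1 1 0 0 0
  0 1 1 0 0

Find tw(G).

A width-2 tree decomposition is:
Bags: B1 = {2, 3, 5}  B2 = {2, 3, 4}  B3 = {1, 3, 4}
Tree: B1–B2, B2–B3
Every bag has size at most 3, so the width is 3 − 1 = 2 and tw(G) ≤ 2. For the lower bound, G contains the cycle 3–5–2–4–1–3, so G is not a forest; only forests have treewidth ≤ 1, hence tw(G) ≥ 2. Therefore the treewidth is 2.

2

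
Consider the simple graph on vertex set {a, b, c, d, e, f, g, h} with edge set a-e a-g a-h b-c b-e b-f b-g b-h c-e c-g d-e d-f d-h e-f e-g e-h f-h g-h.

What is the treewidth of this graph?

A width-3 tree decomposition is:
Bags: B1 = {b, e, g, h}  B2 = {b, c, e, g}  B3 = {b, e, f, h}  B4 = {a, e, g, h}  B5 = {d, e, f, h}
Tree: B1–B2, B1–B3, B1–B4, B3–B5
Each bag holds 4 vertices, so the decomposition has width 3, which upper-bounds the treewidth. For the lower bound, the 4 vertices {a, e, g, h} are pairwise adjacent, and any tree decomposition puts a clique entirely inside one bag — forcing width ≥ 3. The upper and lower bounds meet at 3, so that is the treewidth.

3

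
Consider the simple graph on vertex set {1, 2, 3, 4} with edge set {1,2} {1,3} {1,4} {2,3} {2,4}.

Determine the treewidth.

A width-2 tree decomposition is:
Bags: B1 = {1, 2, 3}  B2 = {1, 2, 4}
Tree: B1–B2
Each bag holds 3 vertices, so the decomposition has width 2, which upper-bounds the treewidth. On the other hand G contains the 3-clique {1, 2, 3}. A clique must lie in a single bag of any decomposition, so no decomposition can have width below 2. Therefore the treewidth is 2.

2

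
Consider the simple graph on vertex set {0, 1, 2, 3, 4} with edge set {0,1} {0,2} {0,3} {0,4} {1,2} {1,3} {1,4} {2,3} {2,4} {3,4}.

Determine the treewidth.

4

A width-4 tree decomposition is:
Bags: B1 = {0, 1, 2, 3, 4}
Tree: (single bag)
With just one bag of size 5, the width is 5 − 1 = 4, so tw(G) ≤ 4. For the lower bound, the 5 vertices {0, 1, 2, 3, 4} are pairwise adjacent, and any tree decomposition puts a clique entirely inside one bag — forcing width ≥ 4. Combining the bounds, tw(G) = 4.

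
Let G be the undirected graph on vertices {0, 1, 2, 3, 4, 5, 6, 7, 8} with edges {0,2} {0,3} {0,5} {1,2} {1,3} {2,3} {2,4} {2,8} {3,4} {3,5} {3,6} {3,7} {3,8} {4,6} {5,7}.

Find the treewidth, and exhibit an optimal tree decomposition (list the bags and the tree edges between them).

The largest bag has 3 vertices, giving width 2; this decomposition certifies tw(G) ≤ 2. For the lower bound, the 3 vertices {0, 2, 3} are pairwise adjacent, and any tree decomposition puts a clique entirely inside one bag — forcing width ≥ 2. The upper and lower bounds meet at 2, so that is the treewidth.

Treewidth 2.
One such decomposition:
Bags: B1 = {3, 5, 7}  B2 = {0, 3, 5}  B3 = {0, 2, 3}  B4 = {2, 3, 8}  B5 = {2, 3, 4}  B6 = {3, 4, 6}  B7 = {1, 2, 3}
Tree: B1–B2, B2–B3, B3–B4, B3–B5, B5–B6, B3–B7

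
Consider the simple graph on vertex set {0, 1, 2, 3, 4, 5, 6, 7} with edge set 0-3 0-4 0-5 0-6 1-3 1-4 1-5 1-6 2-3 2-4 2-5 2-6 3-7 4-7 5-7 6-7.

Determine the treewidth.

4

A width-4 tree decomposition is:
Bags: B1 = {0, 1, 2, 3, 7}  B2 = {0, 1, 2, 5, 7}  B3 = {0, 1, 2, 4, 7}  B4 = {0, 1, 2, 6, 7}
Tree: B1–B2, B2–B3, B3–B4
Each bag holds 5 vertices, so the decomposition has width 4, which upper-bounds the treewidth. For the lower bound: the 5 vertex sets {1,3}, {5,7}, {2,4}, {0}, {6} are disjoint, each induces a connected subgraph, and every pair is joined by at least one edge of G. Contracting each set to a single vertex therefore yields K_{5} as a minor, and since treewidth is minor-monotone, tw(G) ≥ tw(K_{5}) = 4. Hence tw(G) = 4 exactly.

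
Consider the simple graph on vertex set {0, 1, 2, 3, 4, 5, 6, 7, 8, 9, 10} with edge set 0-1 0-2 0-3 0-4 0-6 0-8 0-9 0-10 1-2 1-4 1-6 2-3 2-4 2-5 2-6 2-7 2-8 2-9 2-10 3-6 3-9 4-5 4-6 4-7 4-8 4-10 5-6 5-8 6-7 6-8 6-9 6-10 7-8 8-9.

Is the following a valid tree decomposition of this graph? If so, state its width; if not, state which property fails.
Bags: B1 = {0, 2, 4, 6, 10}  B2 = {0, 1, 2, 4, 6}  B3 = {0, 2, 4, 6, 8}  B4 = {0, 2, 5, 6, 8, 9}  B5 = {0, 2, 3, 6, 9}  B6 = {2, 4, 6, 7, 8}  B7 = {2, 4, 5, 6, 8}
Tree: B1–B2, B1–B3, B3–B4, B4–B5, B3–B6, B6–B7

No — bags containing vertex 5 are not connected in the tree.

A tree decomposition must satisfy three properties: every vertex lies in some bag; for every edge, both endpoints lie together in some bag; and for every vertex, the bags containing it form a connected subtree. Here bags containing vertex 5 are not connected in the tree, so the decomposition is invalid.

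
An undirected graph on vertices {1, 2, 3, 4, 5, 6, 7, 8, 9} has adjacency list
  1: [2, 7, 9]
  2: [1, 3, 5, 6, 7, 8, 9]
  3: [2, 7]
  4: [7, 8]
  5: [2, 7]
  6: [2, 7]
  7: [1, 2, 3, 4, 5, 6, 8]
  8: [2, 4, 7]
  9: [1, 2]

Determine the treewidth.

2

A width-2 tree decomposition is:
Bags: B1 = {2, 7, 8}  B2 = {2, 6, 7}  B3 = {2, 3, 7}  B4 = {1, 2, 7}  B5 = {4, 7, 8}  B6 = {2, 5, 7}  B7 = {1, 2, 9}
Tree: B1–B2, B2–B3, B3–B4, B1–B5, B4–B6, B4–B7
Each bag holds 3 vertices, so the decomposition has width 2, which upper-bounds the treewidth. On the other hand G contains the 3-clique {1, 2, 9}. A clique must lie in a single bag of any decomposition, so no decomposition can have width below 2. The upper and lower bounds meet at 2, so that is the treewidth.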